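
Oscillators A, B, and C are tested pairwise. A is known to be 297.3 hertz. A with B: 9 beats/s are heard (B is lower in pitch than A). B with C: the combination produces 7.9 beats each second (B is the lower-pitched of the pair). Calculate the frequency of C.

296.2 Hz

B is below A, so f_B = 297.3 − 9 = 288.3 Hz.
C is above B, so f_C = 288.3 + 7.9 = 296.2 Hz.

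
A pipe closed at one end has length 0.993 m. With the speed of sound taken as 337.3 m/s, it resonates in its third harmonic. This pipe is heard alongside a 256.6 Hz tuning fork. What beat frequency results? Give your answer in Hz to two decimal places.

Closed pipe (odd harmonics): f_n = n·v/(4L) = 3·337.3/(4·0.993) = 254.7583 Hz.
f_beat = |254.7583 − 256.6| = 1.84 Hz.

1.84 Hz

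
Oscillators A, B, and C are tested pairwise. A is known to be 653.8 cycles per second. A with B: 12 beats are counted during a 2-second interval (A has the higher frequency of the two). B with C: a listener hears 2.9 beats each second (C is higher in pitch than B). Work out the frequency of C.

650.7 Hz

A–B: Beat frequency = 12/2 = 6 Hz.
B is below A, so f_B = 653.8 − 6 = 647.8 Hz.
C is above B, so f_C = 647.8 + 2.9 = 650.7 Hz.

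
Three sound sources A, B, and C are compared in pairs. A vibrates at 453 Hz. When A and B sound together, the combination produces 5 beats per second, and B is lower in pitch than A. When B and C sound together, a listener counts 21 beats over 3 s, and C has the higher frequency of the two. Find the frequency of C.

B is below A, so f_B = 453 − 5 = 448 Hz.
B–C: Beat frequency = 21/3 = 7 Hz.
C is above B, so f_C = 448 + 7 = 455 Hz.

455 Hz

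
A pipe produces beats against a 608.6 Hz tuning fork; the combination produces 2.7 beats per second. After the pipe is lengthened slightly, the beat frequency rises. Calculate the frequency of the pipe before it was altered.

|f − 608.6| = 2.7, so the pipe was at either 605.9 Hz or 611.3 Hz.
A longer pipe has a lower fundamental; the adjustment lowers the pipe's frequency.
The beat rate rose, so the adjustment moved the pipe further from 608.6 Hz — it was already below the reference.

605.9 Hz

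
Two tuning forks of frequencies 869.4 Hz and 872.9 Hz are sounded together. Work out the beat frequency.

3.5 Hz

The beat frequency equals the magnitude of the frequency difference.
|869.4 − 872.9| = 3.5 Hz.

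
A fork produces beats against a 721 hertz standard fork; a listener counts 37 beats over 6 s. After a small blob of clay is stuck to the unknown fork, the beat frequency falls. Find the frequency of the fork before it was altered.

727.1667 Hz

Beat frequency = 37/6 = 6.1667 Hz.
|f − 721| = 6.1667, so the fork was at either 714.8333 Hz or 727.1667 Hz.
Adding mass to a fork lowers its frequency; the adjustment lowers the fork's frequency.
The beat rate fell, so the adjustment moved the fork toward 721 Hz — it must have started above the reference.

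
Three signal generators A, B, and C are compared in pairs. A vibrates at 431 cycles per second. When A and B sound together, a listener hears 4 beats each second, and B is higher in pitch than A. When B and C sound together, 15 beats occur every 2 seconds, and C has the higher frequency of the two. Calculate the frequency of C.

B is above A, so f_B = 431 + 4 = 435 Hz.
B–C: Beat frequency = 15/2 = 7.5 Hz.
C is above B, so f_C = 435 + 7.5 = 442.5 Hz.

442.5 Hz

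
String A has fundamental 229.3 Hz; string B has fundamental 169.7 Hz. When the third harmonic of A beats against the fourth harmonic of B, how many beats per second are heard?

9.1 Hz

Third harmonic of the first: 3·229.3 = 687.9 Hz.
Fourth harmonic of the second: 4·169.7 = 678.8 Hz.
f_beat = |687.9 − 678.8| = 9.1 Hz.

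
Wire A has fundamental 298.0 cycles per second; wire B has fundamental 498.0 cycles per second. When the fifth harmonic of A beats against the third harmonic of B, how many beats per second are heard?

4.0 Hz

Fifth harmonic of the first: 5·298.0 = 1490.0 Hz.
Third harmonic of the second: 3·498.0 = 1494.0 Hz.
f_beat = |1490.0 − 1494.0| = 4.0 Hz.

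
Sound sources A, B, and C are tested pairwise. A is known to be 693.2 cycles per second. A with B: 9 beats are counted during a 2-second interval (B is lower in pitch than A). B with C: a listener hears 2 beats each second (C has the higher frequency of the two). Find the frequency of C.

690.7 Hz

A–B: Beat frequency = 9/2 = 4.5 Hz.
B is below A, so f_B = 693.2 − 4.5 = 688.7 Hz.
C is above B, so f_C = 688.7 + 2 = 690.7 Hz.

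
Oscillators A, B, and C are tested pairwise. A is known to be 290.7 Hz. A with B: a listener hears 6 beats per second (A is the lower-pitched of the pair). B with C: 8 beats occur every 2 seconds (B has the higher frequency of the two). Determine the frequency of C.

B is above A, so f_B = 290.7 + 6 = 296.7 Hz.
B–C: Beat frequency = 8/2 = 4 Hz.
C is below B, so f_C = 296.7 − 4 = 292.7 Hz.

292.7 Hz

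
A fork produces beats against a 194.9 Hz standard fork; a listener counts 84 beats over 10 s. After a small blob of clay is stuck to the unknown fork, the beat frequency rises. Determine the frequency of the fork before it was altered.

186.5 Hz

Beat frequency = 84/10 = 8.4 Hz.
|f − 194.9| = 8.4, so the fork was at either 186.5 Hz or 203.3 Hz.
Adding mass to a fork lowers its frequency; the adjustment lowers the fork's frequency.
The beat rate rose, so the adjustment moved the fork further from 194.9 Hz — it was already below the reference.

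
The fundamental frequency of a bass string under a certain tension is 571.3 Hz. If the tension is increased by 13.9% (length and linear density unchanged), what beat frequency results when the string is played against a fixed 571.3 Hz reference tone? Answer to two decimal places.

For a string, f ∝ √T, so the new frequency is 571.3·√1.139 = 609.7139 Hz.
f_beat = |609.7139 − 571.3| = 38.41 Hz.

38.41 Hz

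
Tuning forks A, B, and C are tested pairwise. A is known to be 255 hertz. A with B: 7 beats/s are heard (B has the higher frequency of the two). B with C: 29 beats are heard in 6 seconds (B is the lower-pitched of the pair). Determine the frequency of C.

266.8333 Hz

B is above A, so f_B = 255 + 7 = 262 Hz.
B–C: Beat frequency = 29/6 = 4.8333 Hz.
C is above B, so f_C = 262 + 4.8333 = 266.8333 Hz.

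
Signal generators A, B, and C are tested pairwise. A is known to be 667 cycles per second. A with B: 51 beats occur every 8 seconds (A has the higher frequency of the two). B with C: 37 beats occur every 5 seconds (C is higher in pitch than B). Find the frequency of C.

668.025 Hz

A–B: Beat frequency = 51/8 = 6.375 Hz.
B is below A, so f_B = 667 − 6.375 = 660.625 Hz.
B–C: Beat frequency = 37/5 = 7.4 Hz.
C is above B, so f_C = 660.625 + 7.4 = 668.025 Hz.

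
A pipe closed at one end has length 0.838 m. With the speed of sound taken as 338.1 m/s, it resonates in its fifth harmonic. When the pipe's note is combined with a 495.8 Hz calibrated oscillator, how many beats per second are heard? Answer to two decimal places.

Closed pipe (odd harmonics): f_n = n·v/(4L) = 5·338.1/(4·0.838) = 504.3258 Hz.
f_beat = |504.3258 − 495.8| = 8.53 Hz.

8.53 Hz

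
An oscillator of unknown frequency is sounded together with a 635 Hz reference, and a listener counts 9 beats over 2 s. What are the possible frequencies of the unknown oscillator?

Beat frequency = 9/2 = 4.5 Hz.
|f − 635| = 4.5, so f = 635 ± 4.5.

630.5 Hz or 639.5 Hz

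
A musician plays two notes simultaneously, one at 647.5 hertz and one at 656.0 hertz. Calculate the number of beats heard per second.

8.5 Hz

The beat frequency equals the magnitude of the frequency difference.
|647.5 − 656.0| = 8.5 Hz.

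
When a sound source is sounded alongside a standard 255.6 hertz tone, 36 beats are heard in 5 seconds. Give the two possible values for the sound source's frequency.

Beat frequency = 36/5 = 7.2 Hz.
|f − 255.6| = 7.2, so f = 255.6 ± 7.2.

248.4 Hz or 262.8 Hz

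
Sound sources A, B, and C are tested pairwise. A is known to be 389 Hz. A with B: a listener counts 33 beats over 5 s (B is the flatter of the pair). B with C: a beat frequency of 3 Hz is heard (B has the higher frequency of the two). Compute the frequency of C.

A–B: Beat frequency = 33/5 = 6.6 Hz.
B is below A, so f_B = 389 − 6.6 = 382.4 Hz.
C is below B, so f_C = 382.4 − 3 = 379.4 Hz.

379.4 Hz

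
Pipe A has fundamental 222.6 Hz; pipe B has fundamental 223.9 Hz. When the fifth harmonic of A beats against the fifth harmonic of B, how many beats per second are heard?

Fifth harmonic of the first: 5·222.6 = 1113.0 Hz.
Fifth harmonic of the second: 5·223.9 = 1119.5 Hz.
f_beat = |1113.0 − 1119.5| = 6.5 Hz.

6.5 Hz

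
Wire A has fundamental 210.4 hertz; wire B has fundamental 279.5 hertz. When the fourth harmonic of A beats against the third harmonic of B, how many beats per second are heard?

3.1 Hz

Fourth harmonic of the first: 4·210.4 = 841.6 Hz.
Third harmonic of the second: 3·279.5 = 838.5 Hz.
f_beat = |841.6 − 838.5| = 3.1 Hz.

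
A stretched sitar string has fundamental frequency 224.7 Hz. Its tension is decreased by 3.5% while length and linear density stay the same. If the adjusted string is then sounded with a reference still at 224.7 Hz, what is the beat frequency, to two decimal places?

For a string, f ∝ √T, so the new frequency is 224.7·√0.965 = 220.7327 Hz.
f_beat = |220.7327 − 224.7| = 3.97 Hz.

3.97 Hz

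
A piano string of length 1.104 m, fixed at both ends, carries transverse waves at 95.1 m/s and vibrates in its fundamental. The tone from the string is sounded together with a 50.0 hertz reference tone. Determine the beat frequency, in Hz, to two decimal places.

For a string fixed at both ends, f_n = n·v/(2L) = 1·95.1/(2·1.104) = 43.0707 Hz.
f_beat = |43.0707 − 50.0| = 6.93 Hz.

6.93 Hz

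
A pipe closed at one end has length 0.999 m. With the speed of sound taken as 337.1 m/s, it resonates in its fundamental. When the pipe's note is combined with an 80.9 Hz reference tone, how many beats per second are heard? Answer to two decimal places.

3.46 Hz

Closed pipe (odd harmonics): f_n = n·v/(4L) = 1·337.1/(4·0.999) = 84.3594 Hz.
f_beat = |84.3594 − 80.9| = 3.46 Hz.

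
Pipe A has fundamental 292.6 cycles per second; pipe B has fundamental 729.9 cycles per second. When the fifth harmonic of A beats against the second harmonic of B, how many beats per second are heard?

3.2 Hz

Fifth harmonic of the first: 5·292.6 = 1463.0 Hz.
Second harmonic of the second: 2·729.9 = 1459.8 Hz.
f_beat = |1463.0 − 1459.8| = 3.2 Hz.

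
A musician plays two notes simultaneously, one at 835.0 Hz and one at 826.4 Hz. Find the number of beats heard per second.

8.6 Hz

Beats arise from superposition of two nearby frequencies; the beat rate is |f₁ − f₂|.
|835.0 − 826.4| = 8.6 Hz.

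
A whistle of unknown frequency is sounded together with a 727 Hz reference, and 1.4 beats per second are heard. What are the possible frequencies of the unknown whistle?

|f − 727| = 1.4, so f = 727 ± 1.4.

725.6 Hz or 728.4 Hz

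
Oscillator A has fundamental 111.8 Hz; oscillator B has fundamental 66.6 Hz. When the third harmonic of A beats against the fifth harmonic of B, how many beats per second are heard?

Third harmonic of the first: 3·111.8 = 335.4 Hz.
Fifth harmonic of the second: 5·66.6 = 333.0 Hz.
f_beat = |335.4 − 333.0| = 2.4 Hz.

2.4 Hz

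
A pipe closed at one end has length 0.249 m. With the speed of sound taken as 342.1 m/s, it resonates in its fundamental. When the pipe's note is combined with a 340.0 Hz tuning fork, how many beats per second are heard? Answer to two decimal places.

Closed pipe (odd harmonics): f_n = n·v/(4L) = 1·342.1/(4·0.249) = 343.4739 Hz.
f_beat = |343.4739 − 340.0| = 3.47 Hz.

3.47 Hz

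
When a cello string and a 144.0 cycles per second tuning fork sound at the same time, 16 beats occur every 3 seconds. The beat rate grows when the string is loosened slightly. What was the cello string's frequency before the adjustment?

138.6667 Hz

Beat frequency = 16/3 = 5.3333 Hz.
|f − 144.0| = 5.3333, so the cello string was at either 138.6667 Hz or 149.3333 Hz.
Reducing tension lowers a string's frequency; the adjustment lowers the cello string's frequency.
The beat rate rose, so the adjustment moved the cello string further from 144.0 Hz — it was already below the reference.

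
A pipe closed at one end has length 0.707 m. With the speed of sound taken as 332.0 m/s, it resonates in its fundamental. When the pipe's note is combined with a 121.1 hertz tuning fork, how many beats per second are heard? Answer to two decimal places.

Closed pipe (odd harmonics): f_n = n·v/(4L) = 1·332.0/(4·0.707) = 117.3975 Hz.
f_beat = |117.3975 − 121.1| = 3.70 Hz.

3.70 Hz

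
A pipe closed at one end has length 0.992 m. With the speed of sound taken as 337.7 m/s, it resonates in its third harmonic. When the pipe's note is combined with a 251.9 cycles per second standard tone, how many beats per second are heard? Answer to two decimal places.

3.42 Hz

Closed pipe (odd harmonics): f_n = n·v/(4L) = 3·337.7/(4·0.992) = 255.3175 Hz.
f_beat = |255.3175 − 251.9| = 3.42 Hz.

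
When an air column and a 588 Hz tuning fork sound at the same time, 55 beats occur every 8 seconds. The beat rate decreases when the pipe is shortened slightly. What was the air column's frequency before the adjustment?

Beat frequency = 55/8 = 6.875 Hz.
|f − 588| = 6.875, so the air column was at either 581.125 Hz or 594.875 Hz.
A shorter pipe has a higher fundamental; the adjustment raises the air column's frequency.
The beat rate fell, so the adjustment moved the air column toward 588 Hz — it must have started below the reference.

581.125 Hz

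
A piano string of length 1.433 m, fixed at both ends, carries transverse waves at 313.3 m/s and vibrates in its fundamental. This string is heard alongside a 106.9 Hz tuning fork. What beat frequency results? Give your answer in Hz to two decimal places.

2.42 Hz

For a string fixed at both ends, f_n = n·v/(2L) = 1·313.3/(2·1.433) = 109.3161 Hz.
f_beat = |109.3161 − 106.9| = 2.42 Hz.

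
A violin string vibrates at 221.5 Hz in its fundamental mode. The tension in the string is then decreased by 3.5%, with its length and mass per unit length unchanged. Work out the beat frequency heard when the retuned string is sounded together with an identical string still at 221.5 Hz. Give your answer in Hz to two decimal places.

For a string, f ∝ √T, so the new frequency is 221.5·√0.965 = 217.5892 Hz.
f_beat = |217.5892 − 221.5| = 3.91 Hz.

3.91 Hz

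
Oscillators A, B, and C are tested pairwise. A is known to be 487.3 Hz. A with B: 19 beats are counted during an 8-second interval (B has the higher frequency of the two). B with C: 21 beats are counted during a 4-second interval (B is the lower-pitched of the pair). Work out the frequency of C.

A–B: Beat frequency = 19/8 = 2.375 Hz.
B is above A, so f_B = 487.3 + 2.375 = 489.675 Hz.
B–C: Beat frequency = 21/4 = 5.25 Hz.
C is above B, so f_C = 489.675 + 5.25 = 494.925 Hz.

494.925 Hz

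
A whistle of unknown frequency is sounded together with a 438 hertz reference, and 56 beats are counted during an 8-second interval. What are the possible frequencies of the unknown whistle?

Beat frequency = 56/8 = 7 Hz.
|f − 438| = 7, so f = 438 ± 7.

431 Hz or 445 Hz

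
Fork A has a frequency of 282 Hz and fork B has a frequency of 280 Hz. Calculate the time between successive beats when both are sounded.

f_beat = |282 − 280| = 2 Hz.
Beat period T = 1 / f_beat = 1 / 2 s.

0.500 s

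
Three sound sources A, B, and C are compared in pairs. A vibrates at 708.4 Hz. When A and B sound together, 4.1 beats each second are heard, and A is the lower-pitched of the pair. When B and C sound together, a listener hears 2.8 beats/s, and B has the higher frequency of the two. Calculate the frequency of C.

B is above A, so f_B = 708.4 + 4.1 = 712.5 Hz.
C is below B, so f_C = 712.5 − 2.8 = 709.7 Hz.

709.7 Hz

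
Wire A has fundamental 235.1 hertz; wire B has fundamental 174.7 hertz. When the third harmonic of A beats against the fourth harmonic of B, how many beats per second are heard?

Third harmonic of the first: 3·235.1 = 705.3 Hz.
Fourth harmonic of the second: 4·174.7 = 698.8 Hz.
f_beat = |705.3 − 698.8| = 6.5 Hz.

6.5 Hz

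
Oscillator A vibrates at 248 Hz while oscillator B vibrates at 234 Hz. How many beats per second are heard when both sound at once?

14 Hz

The beat frequency equals the magnitude of the frequency difference.
|248 − 234| = 14 Hz.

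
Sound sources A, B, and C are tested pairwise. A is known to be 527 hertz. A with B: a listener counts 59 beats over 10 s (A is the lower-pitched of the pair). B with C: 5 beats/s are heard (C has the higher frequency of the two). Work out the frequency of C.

537.9 Hz

A–B: Beat frequency = 59/10 = 5.9 Hz.
B is above A, so f_B = 527 + 5.9 = 532.9 Hz.
C is above B, so f_C = 532.9 + 5 = 537.9 Hz.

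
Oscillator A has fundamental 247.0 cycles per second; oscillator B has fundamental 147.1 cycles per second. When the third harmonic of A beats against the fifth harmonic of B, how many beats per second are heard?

5.5 Hz

Third harmonic of the first: 3·247.0 = 741.0 Hz.
Fifth harmonic of the second: 5·147.1 = 735.5 Hz.
f_beat = |741.0 − 735.5| = 5.5 Hz.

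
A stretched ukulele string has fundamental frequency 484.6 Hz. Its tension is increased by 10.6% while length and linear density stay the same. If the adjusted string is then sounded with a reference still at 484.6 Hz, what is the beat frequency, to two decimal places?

25.04 Hz

For a string, f ∝ √T, so the new frequency is 484.6·√1.106 = 509.6370 Hz.
f_beat = |509.6370 − 484.6| = 25.04 Hz.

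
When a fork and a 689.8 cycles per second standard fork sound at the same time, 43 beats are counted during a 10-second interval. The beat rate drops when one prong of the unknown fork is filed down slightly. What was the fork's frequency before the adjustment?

Beat frequency = 43/10 = 4.3 Hz.
|f − 689.8| = 4.3, so the fork was at either 685.5 Hz or 694.1 Hz.
Filing a prong removes mass and raises the fork's frequency; the adjustment raises the fork's frequency.
The beat rate fell, so the adjustment moved the fork toward 689.8 Hz — it must have started below the reference.

685.5 Hz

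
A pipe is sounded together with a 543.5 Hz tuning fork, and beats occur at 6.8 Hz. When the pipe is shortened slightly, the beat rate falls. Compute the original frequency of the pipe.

536.7 Hz

|f − 543.5| = 6.8, so the pipe was at either 536.7 Hz or 550.3 Hz.
A shorter pipe has a higher fundamental; the adjustment raises the pipe's frequency.
The beat rate fell, so the adjustment moved the pipe toward 543.5 Hz — it must have started below the reference.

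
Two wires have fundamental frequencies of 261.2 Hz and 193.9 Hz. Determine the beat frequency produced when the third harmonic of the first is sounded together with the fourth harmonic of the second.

Third harmonic of the first: 3·261.2 = 783.6 Hz.
Fourth harmonic of the second: 4·193.9 = 775.6 Hz.
f_beat = |783.6 − 775.6| = 8.0 Hz.

8.0 Hz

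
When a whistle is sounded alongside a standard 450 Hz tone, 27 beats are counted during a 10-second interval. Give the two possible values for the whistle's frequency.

447.3 Hz or 452.7 Hz

Beat frequency = 27/10 = 2.7 Hz.
|f − 450| = 2.7, so f = 450 ± 2.7.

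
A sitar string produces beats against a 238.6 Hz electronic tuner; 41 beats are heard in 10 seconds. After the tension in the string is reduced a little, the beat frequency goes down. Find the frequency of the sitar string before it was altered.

Beat frequency = 41/10 = 4.1 Hz.
|f − 238.6| = 4.1, so the sitar string was at either 234.5 Hz or 242.7 Hz.
Lower tension means lower frequency; the adjustment lowers the sitar string's frequency.
The beat rate fell, so the adjustment moved the sitar string toward 238.6 Hz — it must have started above the reference.

242.7 Hz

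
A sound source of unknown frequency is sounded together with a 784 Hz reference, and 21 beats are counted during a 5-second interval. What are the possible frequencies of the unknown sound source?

Beat frequency = 21/5 = 4.2 Hz.
|f − 784| = 4.2, so f = 784 ± 4.2.

779.8 Hz or 788.2 Hz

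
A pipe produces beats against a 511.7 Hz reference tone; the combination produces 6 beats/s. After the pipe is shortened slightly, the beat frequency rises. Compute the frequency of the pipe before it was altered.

|f − 511.7| = 6, so the pipe was at either 505.7 Hz or 517.7 Hz.
A shorter pipe has a higher fundamental; the adjustment raises the pipe's frequency.
The beat rate rose, so the adjustment moved the pipe further from 511.7 Hz — it was already above the reference.

517.7 Hz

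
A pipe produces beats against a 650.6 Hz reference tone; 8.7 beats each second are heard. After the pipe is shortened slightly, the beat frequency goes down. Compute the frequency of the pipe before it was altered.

|f − 650.6| = 8.7, so the pipe was at either 641.9 Hz or 659.3 Hz.
A shorter pipe has a higher fundamental; the adjustment raises the pipe's frequency.
The beat rate fell, so the adjustment moved the pipe toward 650.6 Hz — it must have started below the reference.

641.9 Hz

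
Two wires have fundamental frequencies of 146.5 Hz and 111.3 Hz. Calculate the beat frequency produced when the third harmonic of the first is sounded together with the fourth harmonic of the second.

Third harmonic of the first: 3·146.5 = 439.5 Hz.
Fourth harmonic of the second: 4·111.3 = 445.2 Hz.
f_beat = |439.5 − 445.2| = 5.7 Hz.

5.7 Hz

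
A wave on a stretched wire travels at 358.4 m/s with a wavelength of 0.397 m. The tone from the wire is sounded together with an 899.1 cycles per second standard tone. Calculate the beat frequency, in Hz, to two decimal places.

Source frequency f = v/λ = 358.4/0.397 = 902.7708 Hz.
f_beat = |902.7708 − 899.1| = 3.67 Hz.

3.67 Hz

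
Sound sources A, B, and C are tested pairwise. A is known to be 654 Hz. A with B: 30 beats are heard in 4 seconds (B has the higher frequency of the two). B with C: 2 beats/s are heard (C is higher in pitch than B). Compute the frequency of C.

A–B: Beat frequency = 30/4 = 7.5 Hz.
B is above A, so f_B = 654 + 7.5 = 661.5 Hz.
C is above B, so f_C = 661.5 + 2 = 663.5 Hz.

663.5 Hz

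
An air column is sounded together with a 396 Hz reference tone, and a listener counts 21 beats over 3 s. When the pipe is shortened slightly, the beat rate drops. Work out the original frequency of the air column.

Beat frequency = 21/3 = 7 Hz.
|f − 396| = 7, so the air column was at either 389 Hz or 403 Hz.
A shorter pipe has a higher fundamental; the adjustment raises the air column's frequency.
The beat rate fell, so the adjustment moved the air column toward 396 Hz — it must have started below the reference.

389 Hz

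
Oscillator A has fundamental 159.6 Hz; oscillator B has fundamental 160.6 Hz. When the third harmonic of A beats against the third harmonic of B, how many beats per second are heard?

Third harmonic of the first: 3·159.6 = 478.8 Hz.
Third harmonic of the second: 3·160.6 = 481.8 Hz.
f_beat = |478.8 − 481.8| = 3.0 Hz.

3.0 Hz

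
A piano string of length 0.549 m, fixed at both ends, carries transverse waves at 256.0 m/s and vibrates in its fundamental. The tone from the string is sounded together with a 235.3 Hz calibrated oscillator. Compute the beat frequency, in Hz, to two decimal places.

For a string fixed at both ends, f_n = n·v/(2L) = 1·256.0/(2·0.549) = 233.1512 Hz.
f_beat = |233.1512 − 235.3| = 2.15 Hz.

2.15 Hz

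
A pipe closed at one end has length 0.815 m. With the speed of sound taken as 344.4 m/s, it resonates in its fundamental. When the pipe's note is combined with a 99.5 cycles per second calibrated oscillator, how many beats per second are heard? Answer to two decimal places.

Closed pipe (odd harmonics): f_n = n·v/(4L) = 1·344.4/(4·0.815) = 105.6442 Hz.
f_beat = |105.6442 − 99.5| = 6.14 Hz.

6.14 Hz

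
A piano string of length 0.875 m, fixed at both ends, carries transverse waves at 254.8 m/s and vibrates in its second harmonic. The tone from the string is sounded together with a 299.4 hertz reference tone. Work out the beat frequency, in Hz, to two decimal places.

8.20 Hz

For a string fixed at both ends, f_n = n·v/(2L) = 2·254.8/(2·0.875) = 291.2000 Hz.
f_beat = |291.2000 − 299.4| = 8.20 Hz.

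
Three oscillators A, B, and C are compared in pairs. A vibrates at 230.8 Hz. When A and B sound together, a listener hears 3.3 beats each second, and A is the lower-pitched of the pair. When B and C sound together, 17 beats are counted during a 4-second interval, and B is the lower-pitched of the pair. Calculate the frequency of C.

B is above A, so f_B = 230.8 + 3.3 = 234.1 Hz.
B–C: Beat frequency = 17/4 = 4.25 Hz.
C is above B, so f_C = 234.1 + 4.25 = 238.35 Hz.

238.35 Hz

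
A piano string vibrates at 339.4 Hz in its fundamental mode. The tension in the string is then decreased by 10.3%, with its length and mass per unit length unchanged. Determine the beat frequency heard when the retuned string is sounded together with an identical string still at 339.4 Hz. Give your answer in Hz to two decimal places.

17.95 Hz

For a string, f ∝ √T, so the new frequency is 339.4·√0.897 = 321.4460 Hz.
f_beat = |321.4460 − 339.4| = 17.95 Hz.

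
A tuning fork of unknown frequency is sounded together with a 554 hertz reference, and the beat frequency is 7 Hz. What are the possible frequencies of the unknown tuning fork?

547 Hz or 561 Hz

|f − 554| = 7, so f = 554 ± 7.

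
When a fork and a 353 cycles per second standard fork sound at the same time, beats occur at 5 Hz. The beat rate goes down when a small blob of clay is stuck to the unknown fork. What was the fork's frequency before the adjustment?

358 Hz

|f − 353| = 5, so the fork was at either 348 Hz or 358 Hz.
Adding mass to a fork lowers its frequency; the adjustment lowers the fork's frequency.
The beat rate fell, so the adjustment moved the fork toward 353 Hz — it must have started above the reference.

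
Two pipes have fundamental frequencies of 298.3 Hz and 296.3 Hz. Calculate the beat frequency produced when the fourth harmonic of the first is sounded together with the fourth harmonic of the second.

Fourth harmonic of the first: 4·298.3 = 1193.2 Hz.
Fourth harmonic of the second: 4·296.3 = 1185.2 Hz.
f_beat = |1193.2 − 1185.2| = 8.0 Hz.

8.0 Hz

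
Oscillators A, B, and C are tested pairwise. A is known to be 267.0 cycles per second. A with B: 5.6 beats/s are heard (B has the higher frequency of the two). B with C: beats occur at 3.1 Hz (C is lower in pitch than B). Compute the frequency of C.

269.5 Hz

B is above A, so f_B = 267.0 + 5.6 = 272.6 Hz.
C is below B, so f_C = 272.6 − 3.1 = 269.5 Hz.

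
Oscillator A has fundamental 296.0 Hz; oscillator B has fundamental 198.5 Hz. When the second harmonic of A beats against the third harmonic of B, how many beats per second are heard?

3.5 Hz

Second harmonic of the first: 2·296.0 = 592.0 Hz.
Third harmonic of the second: 3·198.5 = 595.5 Hz.
f_beat = |592.0 − 595.5| = 3.5 Hz.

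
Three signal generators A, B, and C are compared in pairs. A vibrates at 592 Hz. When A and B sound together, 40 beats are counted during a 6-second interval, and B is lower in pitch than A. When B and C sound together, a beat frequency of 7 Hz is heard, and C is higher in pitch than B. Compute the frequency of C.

592.3333 Hz

A–B: Beat frequency = 40/6 = 6.6667 Hz.
B is below A, so f_B = 592 − 6.6667 = 585.3333 Hz.
C is above B, so f_C = 585.3333 + 7 = 592.3333 Hz.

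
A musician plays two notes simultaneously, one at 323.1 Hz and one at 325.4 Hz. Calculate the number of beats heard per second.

Beats arise from superposition of two nearby frequencies; the beat rate is |f₁ − f₂|.
|323.1 − 325.4| = 2.3 Hz.

2.3 Hz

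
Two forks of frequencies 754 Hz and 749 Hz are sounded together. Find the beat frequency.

Beats arise from superposition of two nearby frequencies; the beat rate is |f₁ − f₂|.
|754 − 749| = 5 Hz.

5 Hz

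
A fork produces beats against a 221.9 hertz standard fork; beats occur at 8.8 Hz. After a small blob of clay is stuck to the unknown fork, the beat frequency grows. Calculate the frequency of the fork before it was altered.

|f − 221.9| = 8.8, so the fork was at either 213.1 Hz or 230.7 Hz.
Adding mass to a fork lowers its frequency; the adjustment lowers the fork's frequency.
The beat rate rose, so the adjustment moved the fork further from 221.9 Hz — it was already below the reference.

213.1 Hz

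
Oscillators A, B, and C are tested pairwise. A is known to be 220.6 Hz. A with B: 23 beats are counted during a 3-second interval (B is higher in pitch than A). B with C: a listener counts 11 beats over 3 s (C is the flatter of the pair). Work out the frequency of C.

A–B: Beat frequency = 23/3 = 7.6667 Hz.
B is above A, so f_B = 220.6 + 7.6667 = 228.2667 Hz.
B–C: Beat frequency = 11/3 = 3.6667 Hz.
C is below B, so f_C = 228.2667 − 3.6667 = 224.6 Hz.

224.6 Hz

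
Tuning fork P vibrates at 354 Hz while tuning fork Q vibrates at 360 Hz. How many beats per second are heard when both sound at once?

The beat frequency equals the magnitude of the frequency difference.
|354 − 360| = 6 Hz.

6 Hz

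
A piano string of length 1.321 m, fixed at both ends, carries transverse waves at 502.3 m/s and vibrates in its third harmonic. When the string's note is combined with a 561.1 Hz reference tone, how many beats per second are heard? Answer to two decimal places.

For a string fixed at both ends, f_n = n·v/(2L) = 3·502.3/(2·1.321) = 570.3634 Hz.
f_beat = |570.3634 − 561.1| = 9.26 Hz.

9.26 Hz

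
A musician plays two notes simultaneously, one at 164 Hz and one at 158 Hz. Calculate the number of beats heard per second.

f_beat = |f₁ − f₂|.
|164 − 158| = 6 Hz.

6 Hz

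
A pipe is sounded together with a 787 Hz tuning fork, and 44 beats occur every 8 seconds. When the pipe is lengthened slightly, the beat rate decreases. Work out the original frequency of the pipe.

792.5 Hz

Beat frequency = 44/8 = 5.5 Hz.
|f − 787| = 5.5, so the pipe was at either 781.5 Hz or 792.5 Hz.
A longer pipe has a lower fundamental; the adjustment lowers the pipe's frequency.
The beat rate fell, so the adjustment moved the pipe toward 787 Hz — it must have started above the reference.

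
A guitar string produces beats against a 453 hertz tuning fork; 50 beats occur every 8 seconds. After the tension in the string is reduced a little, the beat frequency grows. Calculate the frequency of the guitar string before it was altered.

446.75 Hz

Beat frequency = 50/8 = 6.25 Hz.
|f − 453| = 6.25, so the guitar string was at either 446.75 Hz or 459.25 Hz.
Lower tension means lower frequency; the adjustment lowers the guitar string's frequency.
The beat rate rose, so the adjustment moved the guitar string further from 453 Hz — it was already below the reference.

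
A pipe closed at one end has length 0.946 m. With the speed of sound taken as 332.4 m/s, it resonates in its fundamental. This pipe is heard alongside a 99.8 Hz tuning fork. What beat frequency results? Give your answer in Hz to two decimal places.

11.96 Hz

Closed pipe (odd harmonics): f_n = n·v/(4L) = 1·332.4/(4·0.946) = 87.8436 Hz.
f_beat = |87.8436 − 99.8| = 11.96 Hz.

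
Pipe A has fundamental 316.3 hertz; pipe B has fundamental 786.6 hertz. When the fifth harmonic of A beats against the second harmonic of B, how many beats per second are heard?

Fifth harmonic of the first: 5·316.3 = 1581.5 Hz.
Second harmonic of the second: 2·786.6 = 1573.2 Hz.
f_beat = |1581.5 − 1573.2| = 8.3 Hz.

8.3 Hz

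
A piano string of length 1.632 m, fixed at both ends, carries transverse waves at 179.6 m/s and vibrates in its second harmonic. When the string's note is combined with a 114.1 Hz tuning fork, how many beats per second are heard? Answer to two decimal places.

4.05 Hz

For a string fixed at both ends, f_n = n·v/(2L) = 2·179.6/(2·1.632) = 110.0490 Hz.
f_beat = |110.0490 − 114.1| = 4.05 Hz.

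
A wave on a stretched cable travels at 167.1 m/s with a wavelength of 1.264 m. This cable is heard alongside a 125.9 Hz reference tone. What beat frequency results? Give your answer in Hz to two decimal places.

6.30 Hz

Source frequency f = v/λ = 167.1/1.264 = 132.1994 Hz.
f_beat = |132.1994 − 125.9| = 6.30 Hz.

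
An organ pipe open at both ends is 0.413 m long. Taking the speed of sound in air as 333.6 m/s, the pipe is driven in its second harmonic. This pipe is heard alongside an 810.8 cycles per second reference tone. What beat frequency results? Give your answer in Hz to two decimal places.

3.05 Hz

Open pipe: f_n = n·v/(2L) = 2·333.6/(2·0.413) = 807.7482 Hz.
f_beat = |807.7482 − 810.8| = 3.05 Hz.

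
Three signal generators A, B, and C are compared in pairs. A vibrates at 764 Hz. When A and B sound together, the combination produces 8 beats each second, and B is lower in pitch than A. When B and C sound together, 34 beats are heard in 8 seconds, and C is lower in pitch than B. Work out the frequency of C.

751.75 Hz

B is below A, so f_B = 764 − 8 = 756 Hz.
B–C: Beat frequency = 34/8 = 4.25 Hz.
C is below B, so f_C = 756 − 4.25 = 751.75 Hz.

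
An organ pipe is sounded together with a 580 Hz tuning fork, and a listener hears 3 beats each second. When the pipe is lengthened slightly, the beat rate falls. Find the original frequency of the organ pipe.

583 Hz

|f − 580| = 3, so the organ pipe was at either 577 Hz or 583 Hz.
A longer pipe has a lower fundamental; the adjustment lowers the organ pipe's frequency.
The beat rate fell, so the adjustment moved the organ pipe toward 580 Hz — it must have started above the reference.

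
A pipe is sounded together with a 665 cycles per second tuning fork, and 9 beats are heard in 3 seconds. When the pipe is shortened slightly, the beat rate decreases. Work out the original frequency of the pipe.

662 Hz

Beat frequency = 9/3 = 3 Hz.
|f − 665| = 3, so the pipe was at either 662 Hz or 668 Hz.
A shorter pipe has a higher fundamental; the adjustment raises the pipe's frequency.
The beat rate fell, so the adjustment moved the pipe toward 665 Hz — it must have started below the reference.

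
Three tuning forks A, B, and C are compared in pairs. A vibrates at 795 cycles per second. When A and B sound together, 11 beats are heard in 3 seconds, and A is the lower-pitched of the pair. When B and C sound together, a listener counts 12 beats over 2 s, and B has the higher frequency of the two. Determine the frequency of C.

A–B: Beat frequency = 11/3 = 3.6667 Hz.
B is above A, so f_B = 795 + 3.6667 = 798.6667 Hz.
B–C: Beat frequency = 12/2 = 6 Hz.
C is below B, so f_C = 798.6667 − 6 = 792.6667 Hz.

792.6667 Hz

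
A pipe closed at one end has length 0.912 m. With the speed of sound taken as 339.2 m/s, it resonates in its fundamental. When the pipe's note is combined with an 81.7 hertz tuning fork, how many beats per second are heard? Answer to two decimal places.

11.28 Hz

Closed pipe (odd harmonics): f_n = n·v/(4L) = 1·339.2/(4·0.912) = 92.9825 Hz.
f_beat = |92.9825 − 81.7| = 11.28 Hz.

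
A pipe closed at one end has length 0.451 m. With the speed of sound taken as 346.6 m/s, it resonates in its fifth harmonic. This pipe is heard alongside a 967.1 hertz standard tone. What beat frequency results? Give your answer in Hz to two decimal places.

Closed pipe (odd harmonics): f_n = n·v/(4L) = 5·346.6/(4·0.451) = 960.6430 Hz.
f_beat = |960.6430 − 967.1| = 6.46 Hz.

6.46 Hz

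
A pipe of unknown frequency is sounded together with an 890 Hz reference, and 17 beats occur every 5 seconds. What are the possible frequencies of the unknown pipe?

886.6 Hz or 893.4 Hz

Beat frequency = 17/5 = 3.4 Hz.
|f − 890| = 3.4, so f = 890 ± 3.4.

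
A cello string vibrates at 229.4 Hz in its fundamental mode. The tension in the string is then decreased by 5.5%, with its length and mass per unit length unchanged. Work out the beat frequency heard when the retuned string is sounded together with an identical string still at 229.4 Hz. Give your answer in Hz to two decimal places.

6.40 Hz

For a string, f ∝ √T, so the new frequency is 229.4·√0.945 = 223.0023 Hz.
f_beat = |223.0023 − 229.4| = 6.40 Hz.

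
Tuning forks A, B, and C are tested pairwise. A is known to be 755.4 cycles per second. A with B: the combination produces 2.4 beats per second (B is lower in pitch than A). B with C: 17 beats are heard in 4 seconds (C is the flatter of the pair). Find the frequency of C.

748.75 Hz

B is below A, so f_B = 755.4 − 2.4 = 753 Hz.
B–C: Beat frequency = 17/4 = 4.25 Hz.
C is below B, so f_C = 753 − 4.25 = 748.75 Hz.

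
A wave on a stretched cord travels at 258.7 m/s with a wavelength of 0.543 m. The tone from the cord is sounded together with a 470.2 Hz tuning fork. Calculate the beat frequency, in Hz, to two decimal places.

Source frequency f = v/λ = 258.7/0.543 = 476.4273 Hz.
f_beat = |476.4273 − 470.2| = 6.23 Hz.

6.23 Hz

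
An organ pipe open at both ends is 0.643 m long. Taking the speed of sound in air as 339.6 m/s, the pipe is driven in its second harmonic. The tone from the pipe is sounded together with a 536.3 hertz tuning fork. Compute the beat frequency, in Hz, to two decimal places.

Open pipe: f_n = n·v/(2L) = 2·339.6/(2·0.643) = 528.1493 Hz.
f_beat = |528.1493 − 536.3| = 8.15 Hz.

8.15 Hz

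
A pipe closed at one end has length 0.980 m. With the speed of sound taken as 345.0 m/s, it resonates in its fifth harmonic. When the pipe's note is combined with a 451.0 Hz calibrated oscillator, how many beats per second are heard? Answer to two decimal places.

Closed pipe (odd harmonics): f_n = n·v/(4L) = 5·345.0/(4·0.980) = 440.0510 Hz.
f_beat = |440.0510 − 451.0| = 10.95 Hz.

10.95 Hz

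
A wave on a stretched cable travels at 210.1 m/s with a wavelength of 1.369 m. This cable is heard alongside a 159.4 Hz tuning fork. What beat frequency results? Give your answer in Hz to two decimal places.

5.93 Hz

Source frequency f = v/λ = 210.1/1.369 = 153.4697 Hz.
f_beat = |153.4697 − 159.4| = 5.93 Hz.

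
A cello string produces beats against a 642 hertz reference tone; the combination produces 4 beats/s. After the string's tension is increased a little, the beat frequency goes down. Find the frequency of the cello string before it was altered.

638 Hz

|f − 642| = 4, so the cello string was at either 638 Hz or 646 Hz.
Higher tension means higher frequency; the adjustment raises the cello string's frequency.
The beat rate fell, so the adjustment moved the cello string toward 642 Hz — it must have started below the reference.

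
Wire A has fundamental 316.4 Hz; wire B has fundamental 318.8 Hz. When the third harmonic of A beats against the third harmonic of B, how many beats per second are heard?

7.2 Hz

Third harmonic of the first: 3·316.4 = 949.2 Hz.
Third harmonic of the second: 3·318.8 = 956.4 Hz.
f_beat = |949.2 − 956.4| = 7.2 Hz.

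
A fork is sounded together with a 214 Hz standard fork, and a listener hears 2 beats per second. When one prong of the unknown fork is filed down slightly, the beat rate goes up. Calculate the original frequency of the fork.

|f − 214| = 2, so the fork was at either 212 Hz or 216 Hz.
Filing a prong removes mass and raises the fork's frequency; the adjustment raises the fork's frequency.
The beat rate rose, so the adjustment moved the fork further from 214 Hz — it was already above the reference.

216 Hz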